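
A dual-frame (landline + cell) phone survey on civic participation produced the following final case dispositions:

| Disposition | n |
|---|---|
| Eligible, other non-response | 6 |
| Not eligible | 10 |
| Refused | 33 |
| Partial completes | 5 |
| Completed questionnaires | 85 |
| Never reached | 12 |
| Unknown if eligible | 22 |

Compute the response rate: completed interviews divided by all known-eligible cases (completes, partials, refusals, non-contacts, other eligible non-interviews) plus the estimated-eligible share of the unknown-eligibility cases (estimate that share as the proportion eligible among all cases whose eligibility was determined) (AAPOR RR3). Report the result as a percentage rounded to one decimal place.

Numerator → 85
Eligible (known) → 85 + 5 + 33 + 12 + 6 = 141
e = 141 / (141 + 10) = 141 / 151 = 0.9338
Eligible share of unknowns → 0.9338 × 22 = 20.54
Base → 141 + 20.54 = 161.54
RR3 = 85 / 161.54 = 0.5262

52.6%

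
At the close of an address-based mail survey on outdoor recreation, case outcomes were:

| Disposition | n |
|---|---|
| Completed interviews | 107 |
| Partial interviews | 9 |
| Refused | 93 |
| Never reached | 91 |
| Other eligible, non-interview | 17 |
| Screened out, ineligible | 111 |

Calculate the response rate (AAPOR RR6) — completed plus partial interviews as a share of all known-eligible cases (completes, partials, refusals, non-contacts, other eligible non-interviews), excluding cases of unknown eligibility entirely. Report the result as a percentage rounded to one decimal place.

Numerator: 107 + 9 = 116
Denom: 107 + 9 + 93 + 91 + 17 = 317
RR6 = 116 / 317 = 0.3659

36.6%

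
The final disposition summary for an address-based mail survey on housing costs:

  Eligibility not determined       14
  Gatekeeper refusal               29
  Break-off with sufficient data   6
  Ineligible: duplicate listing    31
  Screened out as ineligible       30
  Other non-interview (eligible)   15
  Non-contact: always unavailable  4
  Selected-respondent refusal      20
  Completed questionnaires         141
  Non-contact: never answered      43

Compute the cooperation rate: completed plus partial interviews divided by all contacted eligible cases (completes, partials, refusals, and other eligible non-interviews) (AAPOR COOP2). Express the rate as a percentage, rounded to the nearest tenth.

69.7%

Refusal or break-off = 29 + 20 = 49
No answer / not reached = 43 + 4 = 47
Screened out, ineligible = 30 + 31 = 61
Top = 141 + 6 = 147
Base = 141 + 6 + 49 + 15 = 211
COOP2 = 147 / 211 = 0.6967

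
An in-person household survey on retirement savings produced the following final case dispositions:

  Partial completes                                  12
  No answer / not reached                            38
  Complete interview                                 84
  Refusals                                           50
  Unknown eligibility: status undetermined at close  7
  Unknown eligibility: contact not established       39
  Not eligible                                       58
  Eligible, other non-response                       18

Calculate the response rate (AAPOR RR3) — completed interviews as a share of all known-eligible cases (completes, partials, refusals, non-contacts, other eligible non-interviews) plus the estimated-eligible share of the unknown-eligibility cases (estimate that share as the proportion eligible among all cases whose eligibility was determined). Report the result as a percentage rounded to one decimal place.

Unknown eligibility = 39 + 7 = 46
Num → 84
Known eligible → 84 + 12 + 50 + 38 + 18 = 202
e = 202 / (202 + 58) = 202 / 260 = 0.7769
Eligible share of unknowns → 0.7769 × 46 = 35.74
Denominator → 202 + 35.74 = 237.74
RR3 = 84 / 237.74 = 0.3533

35.3%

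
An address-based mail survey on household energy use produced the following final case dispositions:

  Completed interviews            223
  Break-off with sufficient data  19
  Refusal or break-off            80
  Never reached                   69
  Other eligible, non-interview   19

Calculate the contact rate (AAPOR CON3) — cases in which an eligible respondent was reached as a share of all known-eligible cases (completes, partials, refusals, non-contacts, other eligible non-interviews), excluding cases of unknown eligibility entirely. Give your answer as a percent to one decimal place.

83.2%

Numerator: 223 + 19 + 80 + 19 = 341
Denominator: 223 + 19 + 80 + 69 + 19 = 410
CON3 = 341 / 410 = 0.8317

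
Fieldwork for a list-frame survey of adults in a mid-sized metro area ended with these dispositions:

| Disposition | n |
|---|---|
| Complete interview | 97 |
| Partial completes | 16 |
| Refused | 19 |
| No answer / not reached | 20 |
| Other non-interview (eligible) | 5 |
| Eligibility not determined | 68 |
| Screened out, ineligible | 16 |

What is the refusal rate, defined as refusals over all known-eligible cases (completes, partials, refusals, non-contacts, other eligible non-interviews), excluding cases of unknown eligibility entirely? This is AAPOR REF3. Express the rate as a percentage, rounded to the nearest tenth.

12.1%

Num → 19
Denom → 97 + 16 + 19 + 20 + 5 = 157
REF3 = 19 / 157 = 0.1210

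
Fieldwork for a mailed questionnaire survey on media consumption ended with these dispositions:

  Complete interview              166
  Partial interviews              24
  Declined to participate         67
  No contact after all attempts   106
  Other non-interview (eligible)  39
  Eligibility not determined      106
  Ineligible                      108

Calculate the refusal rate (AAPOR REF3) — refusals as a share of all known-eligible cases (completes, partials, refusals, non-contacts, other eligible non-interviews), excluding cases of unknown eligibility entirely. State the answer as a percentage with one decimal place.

Numerator → 67
Denominator → 166 + 24 + 67 + 106 + 39 = 402
REF3 = 67 / 402 = 0.1667

16.7%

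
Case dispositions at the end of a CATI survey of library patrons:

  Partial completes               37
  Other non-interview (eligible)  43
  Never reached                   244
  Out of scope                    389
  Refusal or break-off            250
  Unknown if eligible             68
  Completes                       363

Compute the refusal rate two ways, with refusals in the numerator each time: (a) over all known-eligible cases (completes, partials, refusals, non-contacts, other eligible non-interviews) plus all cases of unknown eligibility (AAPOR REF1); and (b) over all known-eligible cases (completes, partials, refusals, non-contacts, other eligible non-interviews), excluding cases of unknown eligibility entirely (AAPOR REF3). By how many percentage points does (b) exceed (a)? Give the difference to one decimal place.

1.8

Top → 250
Base → 363 + 37 + 250 + 244 + 43 + 68 = 1005
REF1 = 250 / 1005 = 0.2488
Base → 363 + 37 + 250 + 244 + 43 = 937
REF3 = 250 / 937 = 0.2668
Difference = 26.68 − 24.88 = 1.80 percentage points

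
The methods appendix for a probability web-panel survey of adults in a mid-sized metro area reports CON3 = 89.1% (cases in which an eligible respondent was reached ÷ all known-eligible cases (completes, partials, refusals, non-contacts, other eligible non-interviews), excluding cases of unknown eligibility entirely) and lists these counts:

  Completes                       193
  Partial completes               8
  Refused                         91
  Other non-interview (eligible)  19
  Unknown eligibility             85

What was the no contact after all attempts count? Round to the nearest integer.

Numerator = 193 + 8 + 91 + 19 = 311
CON3 = 311 / D = 0.891
D = 311 / 0.891 = 349.0
Rest of base = 311
no contact after all attempts = 349.0 − 311 ≈ 38

38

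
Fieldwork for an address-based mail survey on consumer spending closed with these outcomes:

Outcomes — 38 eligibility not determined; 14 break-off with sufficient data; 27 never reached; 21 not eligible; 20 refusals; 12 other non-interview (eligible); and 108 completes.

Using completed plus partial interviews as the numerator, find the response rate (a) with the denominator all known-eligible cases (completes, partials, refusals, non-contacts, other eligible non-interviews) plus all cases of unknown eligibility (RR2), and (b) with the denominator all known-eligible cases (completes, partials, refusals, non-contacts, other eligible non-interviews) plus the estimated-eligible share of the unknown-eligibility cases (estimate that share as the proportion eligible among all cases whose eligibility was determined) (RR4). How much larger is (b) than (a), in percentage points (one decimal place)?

1.0

Num: 108 + 14 = 122
Denominator: 108 + 14 + 20 + 27 + 12 + 38 = 219
RR2 = 122 / 219 = 0.5571
Known eligible: 108 + 14 + 20 + 27 + 12 = 181
e = 181 / (181 + 21) = 181 / 202 = 0.8960
Estimated eligible among unknowns: 0.8960 × 38 = 34.05
Denominator: 181 + 34.05 = 215.05
RR4 = 122 / 215.05 = 0.5673
Difference = 56.73 − 55.71 = 1.02 percentage points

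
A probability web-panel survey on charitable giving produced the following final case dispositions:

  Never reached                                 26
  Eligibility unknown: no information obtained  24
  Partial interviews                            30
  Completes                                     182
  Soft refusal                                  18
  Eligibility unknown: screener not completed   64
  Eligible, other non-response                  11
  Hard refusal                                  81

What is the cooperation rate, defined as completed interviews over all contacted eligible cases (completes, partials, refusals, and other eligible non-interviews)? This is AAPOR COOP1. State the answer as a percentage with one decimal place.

Declined to participate = 81 + 18 = 99
Unknown eligibility = 64 + 24 = 88
Num: 182
Denom: 182 + 30 + 99 + 11 = 322
COOP1 = 182 / 322 = 0.5652

56.5%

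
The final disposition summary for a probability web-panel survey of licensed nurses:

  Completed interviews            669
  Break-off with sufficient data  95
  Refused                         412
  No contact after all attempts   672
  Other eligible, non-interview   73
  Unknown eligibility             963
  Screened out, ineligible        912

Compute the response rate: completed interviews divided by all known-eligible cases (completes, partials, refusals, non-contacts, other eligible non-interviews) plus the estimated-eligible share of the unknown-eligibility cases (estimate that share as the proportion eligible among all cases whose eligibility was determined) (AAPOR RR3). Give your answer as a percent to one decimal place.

Top → 669
Determined eligible → 669 + 95 + 412 + 672 + 73 = 1921
e = 1921 / (1921 + 912) = 1921 / 2833 = 0.6781
Eligible share of unknowns → 0.6781 × 963 = 653.01
Denom → 1921 + 653.01 = 2574.01
RR3 = 669 / 2574.01 = 0.2599

26.0%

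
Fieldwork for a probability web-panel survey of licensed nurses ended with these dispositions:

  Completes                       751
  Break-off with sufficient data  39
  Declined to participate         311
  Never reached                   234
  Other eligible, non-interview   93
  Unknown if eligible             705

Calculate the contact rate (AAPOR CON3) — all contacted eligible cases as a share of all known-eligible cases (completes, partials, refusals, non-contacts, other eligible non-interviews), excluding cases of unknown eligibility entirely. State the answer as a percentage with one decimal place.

83.6%

Top: 751 + 39 + 311 + 93 = 1194
Denominator: 751 + 39 + 311 + 234 + 93 = 1428
CON3 = 1194 / 1428 = 0.8361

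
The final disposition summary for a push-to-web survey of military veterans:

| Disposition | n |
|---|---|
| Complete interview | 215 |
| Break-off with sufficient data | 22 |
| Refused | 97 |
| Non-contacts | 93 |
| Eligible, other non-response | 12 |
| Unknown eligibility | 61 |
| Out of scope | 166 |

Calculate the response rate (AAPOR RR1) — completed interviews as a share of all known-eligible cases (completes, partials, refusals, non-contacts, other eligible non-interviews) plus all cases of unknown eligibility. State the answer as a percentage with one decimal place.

43.0%

Top = 215
Denom = 215 + 22 + 97 + 93 + 12 + 61 = 500
RR1 = 215 / 500 = 0.4300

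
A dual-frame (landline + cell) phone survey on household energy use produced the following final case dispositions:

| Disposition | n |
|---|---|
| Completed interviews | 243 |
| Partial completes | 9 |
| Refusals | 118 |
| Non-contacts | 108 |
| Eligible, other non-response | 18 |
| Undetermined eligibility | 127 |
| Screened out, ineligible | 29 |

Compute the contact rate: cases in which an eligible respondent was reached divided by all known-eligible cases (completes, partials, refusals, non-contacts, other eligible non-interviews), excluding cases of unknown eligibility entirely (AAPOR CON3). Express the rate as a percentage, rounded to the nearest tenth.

78.2%

Numerator → 243 + 9 + 118 + 18 = 388
Denominator → 243 + 9 + 118 + 108 + 18 = 496
CON3 = 388 / 496 = 0.7823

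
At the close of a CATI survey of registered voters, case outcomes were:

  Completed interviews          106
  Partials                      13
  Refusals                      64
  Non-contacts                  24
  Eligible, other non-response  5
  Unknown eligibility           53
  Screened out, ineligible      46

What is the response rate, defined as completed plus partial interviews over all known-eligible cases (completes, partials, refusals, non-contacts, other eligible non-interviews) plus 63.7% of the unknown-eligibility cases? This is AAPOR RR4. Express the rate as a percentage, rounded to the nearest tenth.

48.4%

Numerator: 106 + 13 = 119
Determined eligible: 106 + 13 + 64 + 24 + 5 = 212
Estimated eligible among unknowns: 0.6370 × 53 = 33.76
Base: 212 + 33.76 = 245.76
RR4 = 119 / 245.76 = 0.4842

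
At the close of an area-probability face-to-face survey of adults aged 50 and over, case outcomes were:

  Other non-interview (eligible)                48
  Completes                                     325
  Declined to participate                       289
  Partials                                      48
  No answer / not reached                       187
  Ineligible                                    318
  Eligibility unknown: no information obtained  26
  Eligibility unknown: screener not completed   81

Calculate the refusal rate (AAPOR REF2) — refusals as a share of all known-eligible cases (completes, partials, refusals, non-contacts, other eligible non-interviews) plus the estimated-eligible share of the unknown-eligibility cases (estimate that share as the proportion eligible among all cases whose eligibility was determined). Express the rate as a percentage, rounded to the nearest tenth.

29.6%

Eligibility not determined = 81 + 26 = 107
Num = 289
Eligible (known) = 325 + 48 + 289 + 187 + 48 = 897
e = 897 / (897 + 318) = 897 / 1215 = 0.7383
Estimated eligible among unknowns = 0.7383 × 107 = 79.00
Denominator = 897 + 79.00 = 976.00
REF2 = 289 / 976.00 = 0.2961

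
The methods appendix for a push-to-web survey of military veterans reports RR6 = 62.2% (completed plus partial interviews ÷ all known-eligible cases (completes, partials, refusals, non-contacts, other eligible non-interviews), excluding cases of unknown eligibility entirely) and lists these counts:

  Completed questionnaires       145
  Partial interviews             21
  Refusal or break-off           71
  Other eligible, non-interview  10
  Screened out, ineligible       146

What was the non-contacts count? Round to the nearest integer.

20

Num = 145 + 21 = 166
RR6 = 166 / D = 0.622
D = 166 / 0.622 = 266.9
Rest of base = 247
non-contacts = 266.9 − 247 ≈ 20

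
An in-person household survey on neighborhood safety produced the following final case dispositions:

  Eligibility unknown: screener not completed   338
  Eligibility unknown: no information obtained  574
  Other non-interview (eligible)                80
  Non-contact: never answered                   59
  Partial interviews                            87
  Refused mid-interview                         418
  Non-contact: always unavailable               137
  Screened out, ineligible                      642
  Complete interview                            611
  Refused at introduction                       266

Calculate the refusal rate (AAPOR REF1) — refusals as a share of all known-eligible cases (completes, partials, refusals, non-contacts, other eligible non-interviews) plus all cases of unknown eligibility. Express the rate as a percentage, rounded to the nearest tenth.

Refusals = 266 + 418 = 684
Non-contacts = 59 + 137 = 196
Unknown eligibility = 338 + 574 = 912
Top: 684
Base: 611 + 87 + 684 + 196 + 80 + 912 = 2570
REF1 = 684 / 2570 = 0.2661

26.6%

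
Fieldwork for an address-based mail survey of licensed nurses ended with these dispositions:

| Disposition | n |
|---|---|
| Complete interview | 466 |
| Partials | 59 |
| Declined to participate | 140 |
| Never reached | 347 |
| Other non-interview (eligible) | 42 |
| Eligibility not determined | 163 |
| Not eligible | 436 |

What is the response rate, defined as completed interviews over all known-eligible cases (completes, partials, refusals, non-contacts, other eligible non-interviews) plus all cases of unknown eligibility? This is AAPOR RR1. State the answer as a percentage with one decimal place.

Num → 466
Base → 466 + 59 + 140 + 347 + 42 + 163 = 1217
RR1 = 466 / 1217 = 0.3829

38.3%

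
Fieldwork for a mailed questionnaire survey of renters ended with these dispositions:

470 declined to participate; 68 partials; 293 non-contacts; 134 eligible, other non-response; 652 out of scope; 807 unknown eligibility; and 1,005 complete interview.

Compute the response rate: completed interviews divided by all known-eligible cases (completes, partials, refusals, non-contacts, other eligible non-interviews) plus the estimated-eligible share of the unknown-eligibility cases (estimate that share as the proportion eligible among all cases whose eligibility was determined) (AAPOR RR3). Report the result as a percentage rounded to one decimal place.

Numerator = 1005
Known eligible = 1005 + 68 + 470 + 293 + 134 = 1970
e = 1970 / (1970 + 652) = 1970 / 2622 = 0.7513
e × U = 0.7513 × 807 = 606.30
Denominator = 1970 + 606.30 = 2576.30
RR3 = 1005 / 2576.30 = 0.3901

39.0%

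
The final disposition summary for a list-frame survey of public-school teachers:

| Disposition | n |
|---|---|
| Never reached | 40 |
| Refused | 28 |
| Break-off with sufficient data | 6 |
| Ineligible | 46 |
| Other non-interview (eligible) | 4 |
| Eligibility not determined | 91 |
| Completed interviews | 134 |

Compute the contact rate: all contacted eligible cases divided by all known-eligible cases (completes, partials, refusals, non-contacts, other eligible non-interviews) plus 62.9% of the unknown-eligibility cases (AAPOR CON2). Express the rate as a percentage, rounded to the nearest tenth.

63.9%

Num → 134 + 6 + 28 + 4 = 172
Known eligible → 134 + 6 + 28 + 40 + 4 = 212
e × U → 0.6290 × 91 = 57.24
Denominator → 212 + 57.24 = 269.24
CON2 = 172 / 269.24 = 0.6388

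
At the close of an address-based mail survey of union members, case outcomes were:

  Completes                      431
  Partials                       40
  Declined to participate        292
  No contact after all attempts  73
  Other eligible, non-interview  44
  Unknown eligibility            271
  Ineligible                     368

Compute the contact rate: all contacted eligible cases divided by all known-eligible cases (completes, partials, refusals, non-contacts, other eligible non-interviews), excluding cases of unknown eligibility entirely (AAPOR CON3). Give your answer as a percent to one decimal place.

Top = 431 + 40 + 292 + 44 = 807
Denominator = 431 + 40 + 292 + 73 + 44 = 880
CON3 = 807 / 880 = 0.9170

91.7%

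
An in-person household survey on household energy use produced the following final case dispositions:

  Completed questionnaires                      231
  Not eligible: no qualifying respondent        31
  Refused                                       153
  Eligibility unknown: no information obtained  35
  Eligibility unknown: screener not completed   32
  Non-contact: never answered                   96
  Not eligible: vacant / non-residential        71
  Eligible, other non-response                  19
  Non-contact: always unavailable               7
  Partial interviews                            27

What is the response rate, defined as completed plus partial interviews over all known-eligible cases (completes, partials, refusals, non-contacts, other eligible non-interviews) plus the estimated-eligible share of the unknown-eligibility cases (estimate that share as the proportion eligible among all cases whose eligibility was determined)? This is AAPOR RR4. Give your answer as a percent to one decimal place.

43.8%

No answer / not reached = 96 + 7 = 103
Undetermined eligibility = 32 + 35 = 67
Out of scope = 31 + 71 = 102
Num = 231 + 27 = 258
Determined eligible = 231 + 27 + 153 + 103 + 19 = 533
e = 533 / (533 + 102) = 533 / 635 = 0.8394
Eligible share of unknowns = 0.8394 × 67 = 56.24
Denominator = 533 + 56.24 = 589.24
RR4 = 258 / 589.24 = 0.4379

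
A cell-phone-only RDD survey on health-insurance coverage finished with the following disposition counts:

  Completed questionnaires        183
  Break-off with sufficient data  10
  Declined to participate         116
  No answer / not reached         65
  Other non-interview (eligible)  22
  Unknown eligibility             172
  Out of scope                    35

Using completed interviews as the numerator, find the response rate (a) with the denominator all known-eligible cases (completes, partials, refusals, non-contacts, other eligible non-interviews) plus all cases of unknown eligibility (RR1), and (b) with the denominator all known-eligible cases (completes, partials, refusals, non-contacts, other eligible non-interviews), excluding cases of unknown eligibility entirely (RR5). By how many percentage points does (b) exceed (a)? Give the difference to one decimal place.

Num = 183
Denominator = 183 + 10 + 116 + 65 + 22 + 172 = 568
RR1 = 183 / 568 = 0.3222
Denominator = 183 + 10 + 116 + 65 + 22 = 396
RR5 = 183 / 396 = 0.4621
Difference = 46.21 − 32.22 = 13.99 percentage points

14.0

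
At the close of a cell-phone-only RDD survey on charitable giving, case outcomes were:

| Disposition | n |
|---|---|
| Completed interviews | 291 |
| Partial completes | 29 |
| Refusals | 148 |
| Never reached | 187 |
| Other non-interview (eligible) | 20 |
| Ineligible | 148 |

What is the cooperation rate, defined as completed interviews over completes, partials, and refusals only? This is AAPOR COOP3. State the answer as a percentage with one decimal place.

62.2%

Num → 291
Base → 291 + 29 + 148 = 468
COOP3 = 291 / 468 = 0.6218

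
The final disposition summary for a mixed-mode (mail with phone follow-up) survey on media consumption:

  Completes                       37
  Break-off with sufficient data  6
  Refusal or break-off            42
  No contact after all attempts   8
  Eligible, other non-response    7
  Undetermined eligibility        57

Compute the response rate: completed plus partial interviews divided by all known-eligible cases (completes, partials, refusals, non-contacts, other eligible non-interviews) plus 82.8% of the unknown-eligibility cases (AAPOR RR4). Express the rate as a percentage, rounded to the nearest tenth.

Top = 37 + 6 = 43
Eligible (known) = 37 + 6 + 42 + 8 + 7 = 100
e × U = 0.8280 × 57 = 47.20
Denom = 100 + 47.20 = 147.20
RR4 = 43 / 147.20 = 0.2921

29.2%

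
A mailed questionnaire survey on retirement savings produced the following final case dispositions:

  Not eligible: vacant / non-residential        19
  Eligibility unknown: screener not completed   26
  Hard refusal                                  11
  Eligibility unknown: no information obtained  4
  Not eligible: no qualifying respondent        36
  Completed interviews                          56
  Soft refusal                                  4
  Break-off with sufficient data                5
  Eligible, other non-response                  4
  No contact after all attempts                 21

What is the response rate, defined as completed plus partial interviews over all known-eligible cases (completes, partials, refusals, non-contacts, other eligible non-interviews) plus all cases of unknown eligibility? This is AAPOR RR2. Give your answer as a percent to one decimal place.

46.6%

Refusals = 11 + 4 = 15
Undetermined eligibility = 26 + 4 = 30
Ineligible = 36 + 19 = 55
Numerator → 56 + 5 = 61
Denominator → 56 + 5 + 15 + 21 + 4 + 30 = 131
RR2 = 61 / 131 = 0.4656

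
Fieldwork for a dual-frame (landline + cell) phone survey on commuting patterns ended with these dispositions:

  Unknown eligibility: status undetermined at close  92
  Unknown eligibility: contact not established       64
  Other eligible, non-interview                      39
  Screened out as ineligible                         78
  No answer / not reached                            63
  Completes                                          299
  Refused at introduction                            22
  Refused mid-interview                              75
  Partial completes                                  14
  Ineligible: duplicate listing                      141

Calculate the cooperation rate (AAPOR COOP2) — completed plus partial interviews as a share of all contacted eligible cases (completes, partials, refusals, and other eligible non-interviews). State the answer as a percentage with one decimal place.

69.7%

Refused = 22 + 75 = 97
Eligibility not determined = 64 + 92 = 156
Screened out, ineligible = 78 + 141 = 219
Num → 299 + 14 = 313
Denom → 299 + 14 + 97 + 39 = 449
COOP2 = 313 / 449 = 0.6971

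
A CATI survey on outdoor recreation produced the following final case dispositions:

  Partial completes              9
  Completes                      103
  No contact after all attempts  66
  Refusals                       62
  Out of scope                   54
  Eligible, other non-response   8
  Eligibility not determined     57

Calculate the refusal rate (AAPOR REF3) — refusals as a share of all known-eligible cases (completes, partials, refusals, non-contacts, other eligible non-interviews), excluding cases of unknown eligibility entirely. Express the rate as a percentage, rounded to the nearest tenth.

25.0%

Top: 62
Denom: 103 + 9 + 62 + 66 + 8 = 248
REF3 = 62 / 248 = 0.2500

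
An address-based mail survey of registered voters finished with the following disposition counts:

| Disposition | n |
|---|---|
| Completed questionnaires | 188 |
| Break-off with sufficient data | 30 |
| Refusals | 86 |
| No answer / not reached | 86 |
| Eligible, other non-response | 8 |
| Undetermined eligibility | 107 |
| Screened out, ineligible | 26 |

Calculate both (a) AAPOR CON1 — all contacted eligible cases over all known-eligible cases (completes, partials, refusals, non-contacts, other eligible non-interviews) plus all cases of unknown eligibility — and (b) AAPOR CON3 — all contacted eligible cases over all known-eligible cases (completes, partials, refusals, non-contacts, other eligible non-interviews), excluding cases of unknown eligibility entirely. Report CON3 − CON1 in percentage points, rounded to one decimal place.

16.6

Numerator = 188 + 30 + 86 + 8 = 312
Denominator = 188 + 30 + 86 + 86 + 8 + 107 = 505
CON1 = 312 / 505 = 0.6178
Denominator = 188 + 30 + 86 + 86 + 8 = 398
CON3 = 312 / 398 = 0.7839
Difference = 78.39 − 61.78 = 16.61 percentage points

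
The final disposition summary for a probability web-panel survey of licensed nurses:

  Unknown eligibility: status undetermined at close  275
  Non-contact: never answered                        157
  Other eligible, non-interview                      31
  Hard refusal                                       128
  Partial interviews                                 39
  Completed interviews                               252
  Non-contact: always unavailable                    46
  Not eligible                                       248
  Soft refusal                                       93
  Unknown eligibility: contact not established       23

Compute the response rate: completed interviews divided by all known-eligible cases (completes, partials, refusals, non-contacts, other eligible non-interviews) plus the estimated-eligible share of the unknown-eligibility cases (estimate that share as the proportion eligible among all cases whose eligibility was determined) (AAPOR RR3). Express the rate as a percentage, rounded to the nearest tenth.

Refusal or break-off = 128 + 93 = 221
No contact after all attempts = 157 + 46 = 203
Unknown eligibility = 23 + 275 = 298
Top: 252
Determined eligible: 252 + 39 + 221 + 203 + 31 = 746
e = 746 / (746 + 248) = 746 / 994 = 0.7505
Eligible share of unknowns: 0.7505 × 298 = 223.65
Denominator: 746 + 223.65 = 969.65
RR3 = 252 / 969.65 = 0.2599

26.0%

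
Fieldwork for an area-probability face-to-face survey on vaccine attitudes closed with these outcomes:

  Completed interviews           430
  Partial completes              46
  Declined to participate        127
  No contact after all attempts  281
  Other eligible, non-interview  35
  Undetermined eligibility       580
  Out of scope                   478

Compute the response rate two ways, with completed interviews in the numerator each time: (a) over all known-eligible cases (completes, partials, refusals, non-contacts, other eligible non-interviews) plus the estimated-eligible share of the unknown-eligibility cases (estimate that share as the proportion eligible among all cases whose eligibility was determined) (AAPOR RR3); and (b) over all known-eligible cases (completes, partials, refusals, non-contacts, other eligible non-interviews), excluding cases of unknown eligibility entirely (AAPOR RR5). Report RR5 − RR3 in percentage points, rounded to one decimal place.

Top: 430
Known eligible: 430 + 46 + 127 + 281 + 35 = 919
e = 919 / (919 + 478) = 919 / 1397 = 0.6578
Estimated eligible among unknowns: 0.6578 × 580 = 381.52
Denominator: 919 + 381.52 = 1300.52
RR3 = 430 / 1300.52 = 0.3306
Denominator: 430 + 46 + 127 + 281 + 35 = 919
RR5 = 430 / 919 = 0.4679
Difference = 46.79 − 33.06 = 13.73 percentage points

13.7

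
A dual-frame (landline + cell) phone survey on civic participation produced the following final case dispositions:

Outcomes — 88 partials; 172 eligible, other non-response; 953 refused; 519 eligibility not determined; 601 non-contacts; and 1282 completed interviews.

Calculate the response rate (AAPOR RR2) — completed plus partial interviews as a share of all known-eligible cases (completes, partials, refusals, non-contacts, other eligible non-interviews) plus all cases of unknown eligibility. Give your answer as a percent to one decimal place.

Numerator = 1282 + 88 = 1370
Denominator = 1282 + 88 + 953 + 601 + 172 + 519 = 3615
RR2 = 1370 / 3615 = 0.3790

37.9%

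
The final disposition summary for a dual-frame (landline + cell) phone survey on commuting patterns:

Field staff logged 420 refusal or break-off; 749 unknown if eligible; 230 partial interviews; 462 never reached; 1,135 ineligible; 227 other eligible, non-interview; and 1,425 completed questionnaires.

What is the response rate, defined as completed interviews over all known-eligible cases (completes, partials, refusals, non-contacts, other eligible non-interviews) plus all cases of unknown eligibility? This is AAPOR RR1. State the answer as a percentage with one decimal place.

Num = 1425
Base = 1425 + 230 + 420 + 462 + 227 + 749 = 3513
RR1 = 1425 / 3513 = 0.4056

40.6%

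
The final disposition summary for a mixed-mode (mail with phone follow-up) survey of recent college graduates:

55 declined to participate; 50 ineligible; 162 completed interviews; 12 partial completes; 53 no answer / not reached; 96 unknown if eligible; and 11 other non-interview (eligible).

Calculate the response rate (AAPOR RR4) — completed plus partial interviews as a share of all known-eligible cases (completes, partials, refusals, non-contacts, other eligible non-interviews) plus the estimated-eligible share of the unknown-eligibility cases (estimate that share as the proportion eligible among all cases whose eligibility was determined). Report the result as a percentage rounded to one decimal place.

46.4%

Top: 162 + 12 = 174
Determined eligible: 162 + 12 + 55 + 53 + 11 = 293
e = 293 / (293 + 50) = 293 / 343 = 0.8542
Eligible share of unknowns: 0.8542 × 96 = 82.00
Base: 293 + 82.00 = 375.00
RR4 = 174 / 375.00 = 0.4640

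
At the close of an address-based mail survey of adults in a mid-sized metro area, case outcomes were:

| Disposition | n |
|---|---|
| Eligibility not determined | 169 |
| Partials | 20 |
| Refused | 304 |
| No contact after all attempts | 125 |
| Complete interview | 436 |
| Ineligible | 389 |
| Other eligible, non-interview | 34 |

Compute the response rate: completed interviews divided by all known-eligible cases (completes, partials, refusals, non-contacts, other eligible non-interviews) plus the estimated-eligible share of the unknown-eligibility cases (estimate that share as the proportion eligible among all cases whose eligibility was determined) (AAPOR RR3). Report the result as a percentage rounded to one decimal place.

42.0%

Top → 436
Determined eligible → 436 + 20 + 304 + 125 + 34 = 919
e = 919 / (919 + 389) = 919 / 1308 = 0.7026
Eligible share of unknowns → 0.7026 × 169 = 118.74
Base → 919 + 118.74 = 1037.74
RR3 = 436 / 1037.74 = 0.4201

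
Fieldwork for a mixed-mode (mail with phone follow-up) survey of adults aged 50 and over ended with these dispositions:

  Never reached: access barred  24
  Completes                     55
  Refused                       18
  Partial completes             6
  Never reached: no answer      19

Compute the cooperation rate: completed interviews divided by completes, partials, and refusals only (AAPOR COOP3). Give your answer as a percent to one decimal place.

No contact after all attempts = 19 + 24 = 43
Numerator → 55
Base → 55 + 6 + 18 = 79
COOP3 = 55 / 79 = 0.6962

69.6%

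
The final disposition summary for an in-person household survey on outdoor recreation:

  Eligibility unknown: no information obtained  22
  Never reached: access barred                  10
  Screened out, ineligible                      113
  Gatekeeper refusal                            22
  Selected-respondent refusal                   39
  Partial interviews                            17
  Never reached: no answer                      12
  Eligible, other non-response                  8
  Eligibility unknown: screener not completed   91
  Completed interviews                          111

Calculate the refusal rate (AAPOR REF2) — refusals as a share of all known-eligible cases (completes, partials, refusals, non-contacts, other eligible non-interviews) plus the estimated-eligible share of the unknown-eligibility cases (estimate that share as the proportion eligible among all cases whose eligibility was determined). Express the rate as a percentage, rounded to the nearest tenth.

20.8%

Refusals = 22 + 39 = 61
No contact after all attempts = 12 + 10 = 22
Undetermined eligibility = 91 + 22 = 113
Num: 61
Eligible (known): 111 + 17 + 61 + 22 + 8 = 219
e = 219 / (219 + 113) = 219 / 332 = 0.6596
e × U: 0.6596 × 113 = 74.53
Denominator: 219 + 74.53 = 293.53
REF2 = 61 / 293.53 = 0.2078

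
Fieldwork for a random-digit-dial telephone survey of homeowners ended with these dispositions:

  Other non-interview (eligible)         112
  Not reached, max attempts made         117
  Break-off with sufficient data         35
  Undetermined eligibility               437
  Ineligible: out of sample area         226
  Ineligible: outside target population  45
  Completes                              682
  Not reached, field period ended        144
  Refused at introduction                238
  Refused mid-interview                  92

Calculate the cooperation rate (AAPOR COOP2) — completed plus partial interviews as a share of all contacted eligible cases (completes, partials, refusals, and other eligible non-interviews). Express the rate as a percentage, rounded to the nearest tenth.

Refusals = 238 + 92 = 330
Non-contacts = 144 + 117 = 261
Screened out, ineligible = 45 + 226 = 271
Num: 682 + 35 = 717
Base: 682 + 35 + 330 + 112 = 1159
COOP2 = 717 / 1159 = 0.6186

61.9%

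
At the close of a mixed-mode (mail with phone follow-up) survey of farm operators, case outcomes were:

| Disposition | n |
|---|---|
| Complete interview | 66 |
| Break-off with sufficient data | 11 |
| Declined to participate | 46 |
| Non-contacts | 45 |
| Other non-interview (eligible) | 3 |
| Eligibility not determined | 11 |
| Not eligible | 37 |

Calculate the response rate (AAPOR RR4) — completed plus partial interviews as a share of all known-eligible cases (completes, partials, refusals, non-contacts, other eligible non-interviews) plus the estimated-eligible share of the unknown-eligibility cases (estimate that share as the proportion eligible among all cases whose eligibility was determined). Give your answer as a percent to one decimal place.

42.8%

Top = 66 + 11 = 77
Eligible (known) = 66 + 11 + 46 + 45 + 3 = 171
e = 171 / (171 + 37) = 171 / 208 = 0.8221
Eligible share of unknowns = 0.8221 × 11 = 9.04
Denominator = 171 + 9.04 = 180.04
RR4 = 77 / 180.04 = 0.4277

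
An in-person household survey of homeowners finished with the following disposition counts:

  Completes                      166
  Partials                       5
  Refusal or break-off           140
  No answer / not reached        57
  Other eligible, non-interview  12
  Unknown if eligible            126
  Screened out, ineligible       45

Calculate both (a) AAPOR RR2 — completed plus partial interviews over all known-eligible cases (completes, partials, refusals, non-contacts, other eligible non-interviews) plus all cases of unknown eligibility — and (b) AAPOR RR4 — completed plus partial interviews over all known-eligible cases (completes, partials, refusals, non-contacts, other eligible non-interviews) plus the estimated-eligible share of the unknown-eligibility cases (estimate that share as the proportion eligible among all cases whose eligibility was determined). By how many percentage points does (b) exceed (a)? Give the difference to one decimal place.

0.9

Top → 166 + 5 = 171
Base → 166 + 5 + 140 + 57 + 12 + 126 = 506
RR2 = 171 / 506 = 0.3379
Eligible (known) → 166 + 5 + 140 + 57 + 12 = 380
e = 380 / (380 + 45) = 380 / 425 = 0.8941
Estimated eligible among unknowns → 0.8941 × 126 = 112.66
Base → 380 + 112.66 = 492.66
RR4 = 171 / 492.66 = 0.3471
Difference = 34.71 − 33.79 = 0.92 percentage points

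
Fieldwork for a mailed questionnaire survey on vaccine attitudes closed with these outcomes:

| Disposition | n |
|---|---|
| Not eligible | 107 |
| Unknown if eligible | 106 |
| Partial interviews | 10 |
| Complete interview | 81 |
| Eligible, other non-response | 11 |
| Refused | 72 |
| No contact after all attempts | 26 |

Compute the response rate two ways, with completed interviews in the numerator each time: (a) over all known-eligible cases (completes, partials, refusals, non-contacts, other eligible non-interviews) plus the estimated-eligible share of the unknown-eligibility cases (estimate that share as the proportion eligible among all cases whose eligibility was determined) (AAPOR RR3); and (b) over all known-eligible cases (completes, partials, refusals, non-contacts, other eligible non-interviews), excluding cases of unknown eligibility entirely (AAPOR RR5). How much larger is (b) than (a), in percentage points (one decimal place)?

Num: 81
Determined eligible: 81 + 10 + 72 + 26 + 11 = 200
e = 200 / (200 + 107) = 200 / 307 = 0.6515
e × U: 0.6515 × 106 = 69.06
Denominator: 200 + 69.06 = 269.06
RR3 = 81 / 269.06 = 0.3010
Denominator: 81 + 10 + 72 + 26 + 11 = 200
RR5 = 81 / 200 = 0.4050
Difference = 40.50 − 30.10 = 10.40 percentage points

10.4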